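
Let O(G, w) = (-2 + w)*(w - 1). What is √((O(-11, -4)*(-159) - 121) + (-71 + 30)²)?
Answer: I*√3210 ≈ 56.657*I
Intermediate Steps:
O(G, w) = (-1 + w)*(-2 + w) (O(G, w) = (-2 + w)*(-1 + w) = (-1 + w)*(-2 + w))
√((O(-11, -4)*(-159) - 121) + (-71 + 30)²) = √(((2 + (-4)² - 3*(-4))*(-159) - 121) + (-71 + 30)²) = √(((2 + 16 + 12)*(-159) - 121) + (-41)²) = √((30*(-159) - 121) + 1681) = √((-4770 - 121) + 1681) = √(-4891 + 1681) = √(-3210) = I*√3210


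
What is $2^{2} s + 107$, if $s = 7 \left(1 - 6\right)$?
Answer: $-33$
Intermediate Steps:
$s = -35$ ($s = 7 \left(-5\right) = -35$)
$2^{2} s + 107 = 2^{2} \left(-35\right) + 107 = 4 \left(-35\right) + 107 = -140 + 107 = -33$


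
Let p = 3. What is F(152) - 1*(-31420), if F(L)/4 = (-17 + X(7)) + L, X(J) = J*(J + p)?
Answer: 32240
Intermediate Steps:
X(J) = J*(3 + J) (X(J) = J*(J + 3) = J*(3 + J))
F(L) = 212 + 4*L (F(L) = 4*((-17 + 7*(3 + 7)) + L) = 4*((-17 + 7*10) + L) = 4*((-17 + 70) + L) = 4*(53 + L) = 212 + 4*L)
F(152) - 1*(-31420) = (212 + 4*152) - 1*(-31420) = (212 + 608) + 31420 = 820 + 31420 = 32240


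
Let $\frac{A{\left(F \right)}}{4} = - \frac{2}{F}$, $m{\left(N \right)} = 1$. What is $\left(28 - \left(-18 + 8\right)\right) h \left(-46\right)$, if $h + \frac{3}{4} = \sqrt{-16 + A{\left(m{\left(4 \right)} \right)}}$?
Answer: $1311 - 3496 i \sqrt{6} \approx 1311.0 - 8563.4 i$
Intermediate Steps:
$A{\left(F \right)} = - \frac{8}{F}$ ($A{\left(F \right)} = 4 \left(- \frac{2}{F}\right) = - \frac{8}{F}$)
$h = - \frac{3}{4} + 2 i \sqrt{6}$ ($h = - \frac{3}{4} + \sqrt{-16 - \frac{8}{1}} = - \frac{3}{4} + \sqrt{-16 - 8} = - \frac{3}{4} + \sqrt{-24} = - \frac{3}{4} + 2 i \sqrt{6} \approx -0.75 + 4.899 i$)
$\left(28 - \left(-18 + 8\right)\right) h \left(-46\right) = \left(28 - \left(-18 + 8\right)\right) \left(- \frac{3}{4} + 2 i \sqrt{6}\right) \left(-46\right) = \left(28 - -10\right) \left(- \frac{3}{4} + 2 i \sqrt{6}\right) \left(-46\right) = \left(28 + 10\right) \left(- \frac{3}{4} + 2 i \sqrt{6}\right) \left(-46\right) = 38 \left(- \frac{3}{4} + 2 i \sqrt{6}\right) \left(-46\right) = \left(- \frac{57}{2} + 76 i \sqrt{6}\right) \left(-46\right) = 1311 - 3496 i \sqrt{6}$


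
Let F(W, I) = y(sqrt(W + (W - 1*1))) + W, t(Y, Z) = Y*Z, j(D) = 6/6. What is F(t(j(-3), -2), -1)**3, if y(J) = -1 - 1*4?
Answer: -343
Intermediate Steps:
j(D) = 1 (j(D) = 6*(1/6) = 1)
y(J) = -5 (y(J) = -1 - 4 = -5)
F(W, I) = -5 + W
F(t(j(-3), -2), -1)**3 = (-5 + 1*(-2))**3 = (-5 - 2)**3 = (-7)**3 = -343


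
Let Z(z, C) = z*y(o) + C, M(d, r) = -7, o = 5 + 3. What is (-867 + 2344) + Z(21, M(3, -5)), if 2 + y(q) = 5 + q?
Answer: 1701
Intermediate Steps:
o = 8
y(q) = 3 + q (y(q) = -2 + (5 + q) = 3 + q)
Z(z, C) = C + 11*z (Z(z, C) = z*(3 + 8) + C = z*11 + C = 11*z + C = C + 11*z)
(-867 + 2344) + Z(21, M(3, -5)) = (-867 + 2344) + (-7 + 11*21) = 1477 + (-7 + 231) = 1477 + 224 = 1701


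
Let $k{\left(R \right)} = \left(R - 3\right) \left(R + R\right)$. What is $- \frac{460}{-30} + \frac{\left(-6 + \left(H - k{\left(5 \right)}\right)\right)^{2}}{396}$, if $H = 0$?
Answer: $\frac{1687}{99} \approx 17.04$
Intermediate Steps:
$k{\left(R \right)} = 2 R \left(-3 + R\right)$ ($k{\left(R \right)} = \left(-3 + R\right) 2 R = 2 R \left(-3 + R\right)$)
$- \frac{460}{-30} + \frac{\left(-6 + \left(H - k{\left(5 \right)}\right)\right)^{2}}{396} = - \frac{460}{-30} + \frac{\left(-6 + \left(0 - 2 \cdot 5 \left(-3 + 5\right)\right)\right)^{2}}{396} = \left(-460\right) \left(- \frac{1}{30}\right) + \left(-6 + \left(0 - 2 \cdot 5 \cdot 2\right)\right)^{2} \cdot \frac{1}{396} = \frac{46}{3} + \left(-6 + \left(0 - 20\right)\right)^{2} \cdot \frac{1}{396} = \frac{46}{3} + \left(-6 - 20\right)^{2} \cdot \frac{1}{396} = \frac{46}{3} + \left(-26\right)^{2} \cdot \frac{1}{396} = \frac{46}{3} + 676 \cdot \frac{1}{396} = \frac{46}{3} + \frac{169}{99} = \frac{1687}{99}$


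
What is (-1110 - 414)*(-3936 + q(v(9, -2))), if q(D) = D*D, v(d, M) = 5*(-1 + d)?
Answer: 3560064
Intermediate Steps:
v(d, M) = -5 + 5*d
q(D) = D²
(-1110 - 414)*(-3936 + q(v(9, -2))) = (-1110 - 414)*(-3936 + (-5 + 5*9)²) = -1524*(-3936 + (-5 + 45)²) = -1524*(-3936 + 40²) = -1524*(-3936 + 1600) = -1524*(-2336) = 3560064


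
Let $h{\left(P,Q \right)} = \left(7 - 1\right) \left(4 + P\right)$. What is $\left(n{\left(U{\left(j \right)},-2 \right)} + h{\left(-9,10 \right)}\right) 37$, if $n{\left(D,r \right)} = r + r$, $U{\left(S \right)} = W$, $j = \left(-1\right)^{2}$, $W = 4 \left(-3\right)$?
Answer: $-1258$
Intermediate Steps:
$W = -12$
$j = 1$
$U{\left(S \right)} = -12$
$h{\left(P,Q \right)} = 24 + 6 P$ ($h{\left(P,Q \right)} = 6 \left(4 + P\right) = 24 + 6 P$)
$n{\left(D,r \right)} = 2 r$
$\left(n{\left(U{\left(j \right)},-2 \right)} + h{\left(-9,10 \right)}\right) 37 = \left(2 \left(-2\right) + \left(24 + 6 \left(-9\right)\right)\right) 37 = \left(-4 + \left(24 - 54\right)\right) 37 = \left(-4 - 30\right) 37 = \left(-34\right) 37 = -1258$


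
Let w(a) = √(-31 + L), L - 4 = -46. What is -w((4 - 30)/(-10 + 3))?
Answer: -I*√73 ≈ -8.544*I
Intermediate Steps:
L = -42 (L = 4 - 46 = -42)
w(a) = I*√73 (w(a) = √(-31 - 42) = √(-73) = I*√73)
-w((4 - 30)/(-10 + 3)) = -I*√73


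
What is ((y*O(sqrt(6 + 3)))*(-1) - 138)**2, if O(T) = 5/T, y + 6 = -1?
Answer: 143641/9 ≈ 15960.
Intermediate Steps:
y = -7 (y = -6 - 1 = -7)
((y*O(sqrt(6 + 3)))*(-1) - 138)**2 = (-35/(sqrt(6 + 3))*(-1) - 138)**2 = (-35/(sqrt(9))*(-1) - 138)**2 = (-35/3*(-1) - 138)**2 = (35/3 - 138)**2 = (-379/3)**2 = 143641/9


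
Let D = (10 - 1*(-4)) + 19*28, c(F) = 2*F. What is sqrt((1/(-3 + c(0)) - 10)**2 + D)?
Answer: 5*sqrt(235)/3 ≈ 25.550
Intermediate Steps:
D = 546 (D = (10 + 4) + 532 = 14 + 532 = 546)
sqrt((1/(-3 + c(0)) - 10)**2 + D) = sqrt((1/(-3 + 2*0) - 10)**2 + 546) = sqrt((1/(-3 + 0) - 10)**2 + 546) = sqrt((1/(-3) - 10)**2 + 546) = sqrt((-1/3 - 10)**2 + 546) = sqrt((-31/3)**2 + 546) = sqrt(961/9 + 546) = sqrt(5875/9) = 5*sqrt(235)/3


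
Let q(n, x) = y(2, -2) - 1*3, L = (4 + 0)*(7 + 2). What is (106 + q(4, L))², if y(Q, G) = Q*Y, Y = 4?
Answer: 12321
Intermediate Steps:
y(Q, G) = 4*Q (y(Q, G) = Q*4 = 4*Q)
L = 36 (L = 4*9 = 36)
q(n, x) = 5 (q(n, x) = 4*2 - 1*3 = 8 - 3 = 5)
(106 + q(4, L))² = (106 + 5)² = 111² = 12321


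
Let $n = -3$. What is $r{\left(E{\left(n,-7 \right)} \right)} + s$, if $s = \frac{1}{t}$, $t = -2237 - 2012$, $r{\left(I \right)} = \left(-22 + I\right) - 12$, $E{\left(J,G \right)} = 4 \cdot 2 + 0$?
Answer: $- \frac{110475}{4249} \approx -26.0$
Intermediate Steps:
$E{\left(J,G \right)} = 8$ ($E{\left(J,G \right)} = 8 + 0 = 8$)
$r{\left(I \right)} = -34 + I$
$t = -4249$ ($t = -2237 - 2012 = -4249$)
$s = - \frac{1}{4249}$ ($s = \frac{1}{-4249} = - \frac{1}{4249} \approx -0.00023535$)
$r{\left(E{\left(n,-7 \right)} \right)} + s = \left(-34 + 8\right) - \frac{1}{4249} = -26 - \frac{1}{4249} = - \frac{110475}{4249}$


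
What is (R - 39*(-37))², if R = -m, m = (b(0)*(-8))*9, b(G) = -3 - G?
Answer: 1505529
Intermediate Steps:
m = 216 (m = ((-3 - 1*0)*(-8))*9 = ((-3 + 0)*(-8))*9 = -3*(-8)*9 = 24*9 = 216)
R = -216 (R = -1*216 = -216)
(R - 39*(-37))² = (-216 - 39*(-37))² = (-216 + 1443)² = 1227² = 1505529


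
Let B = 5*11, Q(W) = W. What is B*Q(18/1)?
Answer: 990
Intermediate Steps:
B = 55
B*Q(18/1) = 55*(18/1) = 55*(18*1) = 55*18 = 990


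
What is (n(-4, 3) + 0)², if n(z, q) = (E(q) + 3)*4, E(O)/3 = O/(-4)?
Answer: 9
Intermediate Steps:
E(O) = -3*O/4 (E(O) = 3*(O/(-4)) = 3*(O*(-¼)) = 3*(-O/4) = -3*O/4)
n(z, q) = 12 - 3*q (n(z, q) = (-3*q/4 + 3)*4 = (3 - 3*q/4)*4 = 12 - 3*q)
(n(-4, 3) + 0)² = ((12 - 3*3) + 0)² = ((12 - 9) + 0)² = (3 + 0)² = 3² = 9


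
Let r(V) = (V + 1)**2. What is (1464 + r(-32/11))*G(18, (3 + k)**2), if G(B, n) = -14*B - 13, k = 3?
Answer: -47060025/121 ≈ -3.8893e+5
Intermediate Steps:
r(V) = (1 + V)**2
G(B, n) = -13 - 14*B
(1464 + r(-32/11))*G(18, (3 + k)**2) = (1464 + (1 - 32/11)**2)*(-13 - 14*18) = (1464 + (1 - 32*1/11)**2)*(-13 - 252) = (1464 + (1 - 32/11)**2)*(-265) = (1464 + (-21/11)**2)*(-265) = (1464 + 441/121)*(-265) = (177585/121)*(-265) = -47060025/121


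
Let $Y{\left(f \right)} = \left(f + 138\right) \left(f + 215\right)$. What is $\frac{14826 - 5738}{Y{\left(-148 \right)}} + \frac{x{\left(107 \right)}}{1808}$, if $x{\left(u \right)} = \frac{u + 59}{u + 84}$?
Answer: $- \frac{784557411}{57842440} \approx -13.564$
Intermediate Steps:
$x{\left(u \right)} = \frac{59 + u}{84 + u}$
$Y{\left(f \right)} = \left(138 + f\right) \left(215 + f\right)$
$\frac{14826 - 5738}{Y{\left(-148 \right)}} + \frac{x{\left(107 \right)}}{1808} = \frac{14826 - 5738}{29670 + \left(-148\right)^{2} + 353 \left(-148\right)} + \frac{\frac{1}{84 + 107} \left(59 + 107\right)}{1808} = \frac{9088}{29670 + 21904 - 52244} + \frac{1}{191} \cdot 166 \cdot \frac{1}{1808} = \frac{9088}{-670} + \frac{1}{191} \cdot 166 \cdot \frac{1}{1808} = 9088 \left(- \frac{1}{670}\right) + \frac{166}{191} \cdot \frac{1}{1808} = - \frac{4544}{335} + \frac{83}{172664} = - \frac{784557411}{57842440}$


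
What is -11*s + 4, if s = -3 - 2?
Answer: 59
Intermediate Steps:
s = -5
-11*s + 4 = -11*(-5) + 4 = 55 + 4 = 59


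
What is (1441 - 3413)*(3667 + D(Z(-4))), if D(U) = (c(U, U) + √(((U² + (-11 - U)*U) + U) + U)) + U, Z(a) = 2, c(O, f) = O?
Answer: -7239212 - 5916*I*√2 ≈ -7.2392e+6 - 8366.5*I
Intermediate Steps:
D(U) = √(U² + 2*U + U*(-11 - U)) + 2*U (D(U) = (U + √(((U² + (-11 - U)*U) + U) + U)) + U = (U + √(((U² + U*(-11 - U)) + U) + U)) + U = (U + √((U + U² + U*(-11 - U)) + U)) + U = (U + √(U² + 2*U + U*(-11 - U))) + U = √(U² + 2*U + U*(-11 - U)) + 2*U)
(1441 - 3413)*(3667 + D(Z(-4))) = (1441 - 3413)*(3667 + (2*2 + 3*√(-1*2))) = -1972*(3667 + (4 + 3*√(-2))) = -1972*(3667 + (4 + 3*(I*√2))) = -1972*(3667 + (4 + 3*I*√2)) = -1972*(3671 + 3*I*√2) = -7239212 - 5916*I*√2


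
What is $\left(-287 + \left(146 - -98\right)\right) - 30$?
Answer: $-73$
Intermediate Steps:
$\left(-287 + \left(146 - -98\right)\right) - 30 = \left(-287 + \left(146 + 98\right)\right) - 30 = \left(-287 + 244\right) - 30 = -43 - 30 = -73$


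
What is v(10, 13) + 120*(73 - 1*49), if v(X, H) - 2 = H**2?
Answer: 3051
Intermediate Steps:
v(X, H) = 2 + H**2
v(10, 13) + 120*(73 - 1*49) = (2 + 13**2) + 120*(73 - 1*49) = (2 + 169) + 120*(73 - 49) = 171 + 120*24 = 171 + 2880 = 3051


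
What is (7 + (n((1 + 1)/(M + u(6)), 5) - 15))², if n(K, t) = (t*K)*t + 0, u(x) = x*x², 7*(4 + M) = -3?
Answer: 132204004/2193361 ≈ 60.275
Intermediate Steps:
M = -31/7 (M = -4 + (⅐)*(-3) = -4 - 3/7 = -31/7 ≈ -4.4286)
u(x) = x³
n(K, t) = K*t² (n(K, t) = (K*t)*t + 0 = K*t² + 0 = K*t²)
(7 + (n((1 + 1)/(M + u(6)), 5) - 15))² = (7 + (((1 + 1)/(-31/7 + 6³))*5² - 15))² = (7 + ((2/(-31/7 + 216))*25 - 15))² = (7 + ((2/(1481/7))*25 - 15))² = (7 + ((2*(7/1481))*25 - 15))² = (7 + ((14/1481)*25 - 15))² = (7 + (350/1481 - 15))² = (7 - 21865/1481)² = (-11498/1481)² = 132204004/2193361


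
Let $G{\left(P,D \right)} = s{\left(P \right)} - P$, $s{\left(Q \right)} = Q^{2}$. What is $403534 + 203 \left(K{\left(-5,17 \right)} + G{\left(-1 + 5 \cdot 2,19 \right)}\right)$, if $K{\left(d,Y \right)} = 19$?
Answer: $422007$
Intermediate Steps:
$G{\left(P,D \right)} = P^{2} - P$
$403534 + 203 \left(K{\left(-5,17 \right)} + G{\left(-1 + 5 \cdot 2,19 \right)}\right) = 403534 + 203 \left(19 + \left(-1 + 5 \cdot 2\right) \left(-1 + \left(-1 + 5 \cdot 2\right)\right)\right) = 403534 + 203 \left(19 + \left(-1 + 10\right) \left(-1 + \left(-1 + 10\right)\right)\right) = 403534 + 203 \left(19 + 9 \left(-1 + 9\right)\right) = 403534 + 203 \left(19 + 9 \cdot 8\right) = 403534 + 203 \left(19 + 72\right) = 403534 + 203 \cdot 91 = 403534 + 18473 = 422007$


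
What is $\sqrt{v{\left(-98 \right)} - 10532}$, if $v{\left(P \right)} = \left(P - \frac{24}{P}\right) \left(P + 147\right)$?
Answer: $i \sqrt{15322} \approx 123.78 i$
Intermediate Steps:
$v{\left(P \right)} = \left(147 + P\right) \left(P - \frac{24}{P}\right)$ ($v{\left(P \right)} = \left(P - \frac{24}{P}\right) \left(147 + P\right) = \left(147 + P\right) \left(P - \frac{24}{P}\right)$)
$\sqrt{v{\left(-98 \right)} - 10532} = \sqrt{\left(-24 + \left(-98\right)^{2} - \frac{3528}{-98} + 147 \left(-98\right)\right) - 10532} = \sqrt{\left(-24 + 9604 - -36 - 14406\right) - 10532} = \sqrt{\left(-24 + 9604 + 36 - 14406\right) - 10532} = \sqrt{-4790 - 10532} = \sqrt{-15322} = i \sqrt{15322}$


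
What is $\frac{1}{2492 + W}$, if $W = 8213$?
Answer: $\frac{1}{10705} \approx 9.3414 \cdot 10^{-5}$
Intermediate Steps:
$\frac{1}{2492 + W} = \frac{1}{2492 + 8213} = \frac{1}{10705}$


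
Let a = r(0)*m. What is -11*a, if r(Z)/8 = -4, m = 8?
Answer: 2816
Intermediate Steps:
r(Z) = -32 (r(Z) = 8*(-4) = -32)
a = -256 (a = -32*8 = -256)
-11*a = -11*(-256) = 2816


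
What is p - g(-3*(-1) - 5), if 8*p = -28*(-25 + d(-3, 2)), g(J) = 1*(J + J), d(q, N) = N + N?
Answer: 155/2 ≈ 77.500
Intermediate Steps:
d(q, N) = 2*N
g(J) = 2*J (g(J) = 1*(2*J) = 2*J)
p = 147/2 (p = (-28*(-25 + 2*2))/8 = (-28*(-25 + 4))/8 = (-28*(-21))/8 = (⅛)*588 = 147/2 ≈ 73.500)
p - g(-3*(-1) - 5) = 147/2 - 2*(-3*(-1) - 5) = 147/2 - 2*(3 - 5) = 147/2 - 2*(-2) = 147/2 - 1*(-4) = 147/2 + 4 = 155/2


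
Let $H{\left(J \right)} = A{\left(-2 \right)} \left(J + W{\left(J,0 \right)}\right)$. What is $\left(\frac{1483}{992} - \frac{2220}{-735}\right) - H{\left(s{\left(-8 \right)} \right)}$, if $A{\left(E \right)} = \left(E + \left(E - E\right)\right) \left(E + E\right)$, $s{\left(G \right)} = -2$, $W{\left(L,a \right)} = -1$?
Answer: $\frac{1386075}{48608} \approx 28.515$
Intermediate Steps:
$A{\left(E \right)} = 2 E^{2}$ ($A{\left(E \right)} = \left(E + 0\right) 2 E = E 2 E = 2 E^{2}$)
$H{\left(J \right)} = -8 + 8 J$ ($H{\left(J \right)} = 2 \left(-2\right)^{2} \left(J - 1\right) = 2 \cdot 4 \left(-1 + J\right) = 8 \left(-1 + J\right) = -8 + 8 J$)
$\left(\frac{1483}{992} - \frac{2220}{-735}\right) - H{\left(s{\left(-8 \right)} \right)} = \left(\frac{1483}{992} - \frac{2220}{-735}\right) - \left(-8 + 8 \left(-2\right)\right) = \left(1483 \cdot \frac{1}{992} - - \frac{148}{49}\right) - \left(-8 - 16\right) = \left(\frac{1483}{992} + \frac{148}{49}\right) - -24 = \frac{219483}{48608} + 24 = \frac{1386075}{48608}$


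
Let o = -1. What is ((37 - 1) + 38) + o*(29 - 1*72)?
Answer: 117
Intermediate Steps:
((37 - 1) + 38) + o*(29 - 1*72) = ((37 - 1) + 38) - (29 - 1*72) = (36 + 38) - (29 - 72) = 74 - 1*(-43) = 74 + 43 = 117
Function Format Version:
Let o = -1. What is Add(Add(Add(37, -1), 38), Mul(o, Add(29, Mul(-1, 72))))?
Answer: 117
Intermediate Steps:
Add(Add(Add(37, -1), 38), Mul(o, Add(29, Mul(-1, 72)))) = Add(Add(Add(37, -1), 38), Mul(-1, Add(29, Mul(-1, 72)))) = Add(Add(36, 38), Mul(-1, Add(29, -72))) = Add(74, Mul(-1, -43)) = Add(74, 43) = 117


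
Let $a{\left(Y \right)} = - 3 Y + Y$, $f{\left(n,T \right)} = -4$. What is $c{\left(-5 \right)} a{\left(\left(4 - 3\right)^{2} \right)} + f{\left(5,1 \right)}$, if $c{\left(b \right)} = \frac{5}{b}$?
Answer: $-2$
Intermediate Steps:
$a{\left(Y \right)} = - 2 Y$
$c{\left(-5 \right)} a{\left(\left(4 - 3\right)^{2} \right)} + f{\left(5,1 \right)} = \frac{5}{-5} \left(- 2 \left(4 - 3\right)^{2}\right) - 4 = 5 \left(- \frac{1}{5}\right) \left(- 2 \cdot 1^{2}\right) - 4 = - \left(-2\right) 1 - 4 = \left(-1\right) \left(-2\right) - 4 = 2 - 4 = -2$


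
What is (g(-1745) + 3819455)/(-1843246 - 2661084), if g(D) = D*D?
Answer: -686448/450433 ≈ -1.5240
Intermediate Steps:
g(D) = D**2
(g(-1745) + 3819455)/(-1843246 - 2661084) = ((-1745)**2 + 3819455)/(-1843246 - 2661084) = (3045025 + 3819455)/(-4504330) = 6864480*(-1/4504330) = -686448/450433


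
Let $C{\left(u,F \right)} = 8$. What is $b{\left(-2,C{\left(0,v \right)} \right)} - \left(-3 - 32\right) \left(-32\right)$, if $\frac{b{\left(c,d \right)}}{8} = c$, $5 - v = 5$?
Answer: $-1136$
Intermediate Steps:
$v = 0$ ($v = 5 - 5 = 0$)
$b{\left(c,d \right)} = 8 c$
$b{\left(-2,C{\left(0,v \right)} \right)} - \left(-3 - 32\right) \left(-32\right) = 8 \left(-2\right) - \left(-3 - 32\right) \left(-32\right) = -16 - \left(-35\right) \left(-32\right) = -16 - 1120 = -1136$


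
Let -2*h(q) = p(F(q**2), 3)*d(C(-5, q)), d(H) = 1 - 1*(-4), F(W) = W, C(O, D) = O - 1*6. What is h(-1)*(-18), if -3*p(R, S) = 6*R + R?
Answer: -105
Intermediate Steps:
C(O, D) = -6 + O (C(O, D) = O - 6 = -6 + O)
p(R, S) = -7*R/3 (p(R, S) = -(6*R + R)/3 = -7*R/3)
d(H) = 5 (d(H) = 1 + 4 = 5)
h(q) = 35*q**2/6 (h(q) = -(-7*q**2/3)*5/2 = -(-35)*q**2/6 = 35*q**2/6)
h(-1)*(-18) = ((35/6)*(-1)**2)*(-18) = ((35/6)*1)*(-18) = (35/6)*(-18) = -105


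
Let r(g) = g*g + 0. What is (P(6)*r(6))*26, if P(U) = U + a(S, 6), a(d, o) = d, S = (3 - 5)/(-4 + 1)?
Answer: 6240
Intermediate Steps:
S = ⅔ (S = -2/(-3) = -2*(-⅓) = ⅔ ≈ 0.66667)
P(U) = ⅔ + U (P(U) = U + ⅔ = ⅔ + U)
r(g) = g² (r(g) = g² + 0 = g²)
(P(6)*r(6))*26 = ((⅔ + 6)*6²)*26 = ((20/3)*36)*26 = 240*26 = 6240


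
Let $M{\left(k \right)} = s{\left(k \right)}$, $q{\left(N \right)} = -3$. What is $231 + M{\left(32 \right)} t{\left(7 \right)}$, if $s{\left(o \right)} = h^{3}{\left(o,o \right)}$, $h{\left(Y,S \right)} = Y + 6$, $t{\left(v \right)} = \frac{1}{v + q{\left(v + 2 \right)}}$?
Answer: $13949$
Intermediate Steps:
$t{\left(v \right)} = \frac{1}{-3 + v}$ ($t{\left(v \right)} = \frac{1}{v - 3} = \frac{1}{-3 + v}$)
$h{\left(Y,S \right)} = 6 + Y$
$s{\left(o \right)} = \left(6 + o\right)^{3}$
$M{\left(k \right)} = \left(6 + k\right)^{3}$
$231 + M{\left(32 \right)} t{\left(7 \right)} = 231 + \frac{\left(6 + 32\right)^{3}}{-3 + 7} = 231 + \frac{38^{3}}{4} = 231 + 54872 \cdot \frac{1}{4} = 231 + 13718 = 13949$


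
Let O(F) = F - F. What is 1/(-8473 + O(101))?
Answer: -1/8473 ≈ -0.00011802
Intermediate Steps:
O(F) = 0
1/(-8473 + O(101)) = 1/(-8473 + 0) = 1/(-8473) = -1/8473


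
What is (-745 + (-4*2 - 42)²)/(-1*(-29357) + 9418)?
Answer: 117/2585 ≈ 0.045261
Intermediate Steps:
(-745 + (-4*2 - 42)²)/(-1*(-29357) + 9418) = (-745 + (-8 - 42)²)/(29357 + 9418) = (-745 + (-50)²)/38775 = (-745 + 2500)*(1/38775) = 1755*(1/38775) = 117/2585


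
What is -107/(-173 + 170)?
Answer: 107/3 ≈ 35.667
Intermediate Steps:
-107/(-173 + 170) = -107/(-3) = -⅓*(-107) = 107/3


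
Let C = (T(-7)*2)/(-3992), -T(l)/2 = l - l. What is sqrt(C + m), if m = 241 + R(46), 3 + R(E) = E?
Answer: 2*sqrt(71) ≈ 16.852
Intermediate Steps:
T(l) = 0 (T(l) = -2*(l - l) = -2*0 = 0)
R(E) = -3 + E
m = 284 (m = 241 + (-3 + 46) = 241 + 43 = 284)
C = 0 (C = (0*2)/(-3992) = 0*(-1/3992) = 0)
sqrt(C + m) = sqrt(0 + 284) = sqrt(284) = 2*sqrt(71)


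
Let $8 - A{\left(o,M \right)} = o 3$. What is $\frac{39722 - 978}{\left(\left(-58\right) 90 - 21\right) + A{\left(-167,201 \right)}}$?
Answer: $- \frac{9686}{1183} \approx -8.1877$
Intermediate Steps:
$A{\left(o,M \right)} = 8 - 3 o$ ($A{\left(o,M \right)} = 8 - o 3 = 8 - 3 o$)
$\frac{39722 - 978}{\left(\left(-58\right) 90 - 21\right) + A{\left(-167,201 \right)}} = \frac{39722 - 978}{\left(\left(-58\right) 90 - 21\right) + \left(8 - -501\right)} = \frac{38744}{\left(-5220 - 21\right) + \left(8 + 501\right)} = \frac{38744}{-5241 + 509} = \frac{38744}{-4732} = 38744 \left(- \frac{1}{4732}\right) = - \frac{9686}{1183}$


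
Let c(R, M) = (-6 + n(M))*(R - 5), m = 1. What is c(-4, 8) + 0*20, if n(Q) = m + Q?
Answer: -27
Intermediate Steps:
n(Q) = 1 + Q
c(R, M) = (-5 + M)*(-5 + R) (c(R, M) = (-6 + (1 + M))*(R - 5) = (-5 + M)*(-5 + R))
c(-4, 8) + 0*20 = (25 - 5*8 - 5*(-4) + 8*(-4)) + 0*20 = (25 - 40 + 20 - 32) + 0 = -27 + 0 = -27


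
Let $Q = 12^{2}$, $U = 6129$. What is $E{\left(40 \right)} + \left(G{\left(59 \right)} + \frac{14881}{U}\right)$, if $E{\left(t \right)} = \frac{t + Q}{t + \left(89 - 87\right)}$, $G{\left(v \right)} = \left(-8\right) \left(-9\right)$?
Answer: $\frac{3381139}{42903} \approx 78.809$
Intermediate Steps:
$G{\left(v \right)} = 72$
$Q = 144$
$E{\left(t \right)} = \frac{144 + t}{2 + t}$ ($E{\left(t \right)} = \frac{t + 144}{t + \left(89 - 87\right)} = \frac{144 + t}{t + 2} = \frac{144 + t}{2 + t}$)
$E{\left(40 \right)} + \left(G{\left(59 \right)} + \frac{14881}{U}\right) = \frac{144 + 40}{2 + 40} + \left(72 + \frac{14881}{6129}\right) = \frac{1}{42} \cdot 184 + \left(72 + 14881 \cdot \frac{1}{6129}\right) = \frac{1}{42} \cdot 184 + \left(72 + \frac{14881}{6129}\right) = \frac{92}{21} + \frac{456169}{6129} = \frac{3381139}{42903}$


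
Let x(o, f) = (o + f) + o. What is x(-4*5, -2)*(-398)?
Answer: 16716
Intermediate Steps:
x(o, f) = f + 2*o (x(o, f) = (f + o) + o = f + 2*o)
x(-4*5, -2)*(-398) = (-2 + 2*(-4*5))*(-398) = (-2 + 2*(-20))*(-398) = (-2 - 40)*(-398) = -42*(-398) = 16716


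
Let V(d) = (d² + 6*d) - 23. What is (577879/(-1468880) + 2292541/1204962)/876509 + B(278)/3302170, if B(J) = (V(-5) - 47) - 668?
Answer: -57192454221301154639/256144762659627188109840 ≈ -0.00022328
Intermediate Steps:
V(d) = -23 + d² + 6*d
B(J) = -743 (B(J) = ((-23 + (-5)² + 6*(-5)) - 47) - 668 = ((-23 + 25 - 30) - 47) - 668 = (-28 - 47) - 668 = -75 - 668 = -743)
(577879/(-1468880) + 2292541/1204962)/876509 + B(278)/3302170 = (577879/(-1468880) + 2292541/1204962)/876509 - 743/3302170 = (577879*(-1/1468880) + 2292541*(1/1204962))*(1/876509) - 743*1/3302170 = (-577879/1468880 + 2292541/1204962)*(1/876509) - 743/3302170 = (1335572694241/884972291280)*(1/876509) - 743/3302170 = 1335572694241/775686178057541520 - 743/3302170 = -57192454221301154639/256144762659627188109840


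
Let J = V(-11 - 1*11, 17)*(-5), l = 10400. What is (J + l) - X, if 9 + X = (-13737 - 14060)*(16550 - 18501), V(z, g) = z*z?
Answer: -54223958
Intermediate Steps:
V(z, g) = z**2
J = -2420 (J = (-11 - 1*11)**2*(-5) = (-11 - 11)**2*(-5) = (-22)**2*(-5) = 484*(-5) = -2420)
X = 54231938 (X = -9 + (-13737 - 14060)*(16550 - 18501) = -9 - 27797*(-1951) = -9 + 54231947 = 54231938)
(J + l) - X = (-2420 + 10400) - 1*54231938 = 7980 - 54231938 = -54223958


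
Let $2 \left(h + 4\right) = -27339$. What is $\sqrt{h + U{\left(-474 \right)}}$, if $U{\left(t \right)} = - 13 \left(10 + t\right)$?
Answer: $\frac{i \sqrt{30566}}{2} \approx 87.416 i$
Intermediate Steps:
$h = - \frac{27347}{2}$ ($h = -4 + \frac{1}{2} \left(-27339\right) = -4 - \frac{27339}{2} = - \frac{27347}{2} \approx -13674.0$)
$U{\left(t \right)} = -130 - 13 t$
$\sqrt{h + U{\left(-474 \right)}} = \sqrt{- \frac{27347}{2} - -6032} = \sqrt{- \frac{27347}{2} + \left(-130 + 6162\right)} = \sqrt{- \frac{27347}{2} + 6032} = \sqrt{- \frac{15283}{2}} = \frac{i \sqrt{30566}}{2}$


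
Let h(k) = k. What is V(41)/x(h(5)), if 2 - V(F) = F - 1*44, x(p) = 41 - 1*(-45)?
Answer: 5/86 ≈ 0.058140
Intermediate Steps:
x(p) = 86 (x(p) = 41 + 45 = 86)
V(F) = 46 - F (V(F) = 2 - (F - 1*44) = 2 - (F - 44) = 2 - (-44 + F) = 2 + (44 - F) = 46 - F)
V(41)/x(h(5)) = (46 - 1*41)/86 = (46 - 41)*(1/86) = 5*(1/86) = 5/86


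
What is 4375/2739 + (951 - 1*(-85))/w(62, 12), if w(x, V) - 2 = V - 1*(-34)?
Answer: 253967/10956 ≈ 23.181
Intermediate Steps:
w(x, V) = 36 + V (w(x, V) = 2 + (V - 1*(-34)) = 2 + (V + 34) = 2 + (34 + V) = 36 + V)
4375/2739 + (951 - 1*(-85))/w(62, 12) = 4375/2739 + (951 - 1*(-85))/(36 + 12) = 4375*(1/2739) + (951 + 85)/48 = 4375/2739 + 1036*(1/48) = 4375/2739 + 259/12 = 253967/10956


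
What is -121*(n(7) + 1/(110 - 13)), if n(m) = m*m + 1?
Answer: -586971/97 ≈ -6051.3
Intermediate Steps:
n(m) = 1 + m² (n(m) = m² + 1 = 1 + m²)
-121*(n(7) + 1/(110 - 13)) = -121*((1 + 7²) + 1/(110 - 13)) = -121*((1 + 49) + 1/97) = -121*(50 + 1/97) = -121*4851/97 = -586971/97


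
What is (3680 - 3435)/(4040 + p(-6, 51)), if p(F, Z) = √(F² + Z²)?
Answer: 989800/16318963 - 735*√293/16318963 ≈ 0.059882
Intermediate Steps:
(3680 - 3435)/(4040 + p(-6, 51)) = (3680 - 3435)/(4040 + √((-6)² + 51²)) = 245/(4040 + √(36 + 2601)) = 245/(4040 + √2637) = 245/(4040 + 3*√293)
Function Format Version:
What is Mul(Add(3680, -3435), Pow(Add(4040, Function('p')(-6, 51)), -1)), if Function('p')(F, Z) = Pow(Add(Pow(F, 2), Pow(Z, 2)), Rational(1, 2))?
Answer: Add(Rational(989800, 16318963), Mul(Rational(-735, 16318963), Pow(293, Rational(1, 2)))) ≈ 0.059882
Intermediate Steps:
Mul(Add(3680, -3435), Pow(Add(4040, Function('p')(-6, 51)), -1)) = Mul(Add(3680, -3435), Pow(Add(4040, Pow(Add(Pow(-6, 2), Pow(51, 2)), Rational(1, 2))), -1)) = Mul(245, Pow(Add(4040, Pow(Add(36, 2601), Rational(1, 2))), -1)) = Mul(245, Pow(Add(4040, Pow(2637, Rational(1, 2))), -1)) = Mul(245, Pow(Add(4040, Mul(3, Pow(293, Rational(1, 2)))), -1))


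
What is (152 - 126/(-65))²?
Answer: 100120036/4225 ≈ 23697.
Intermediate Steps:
(152 - 126/(-65))² = (152 - 126*(-1/65))² = (152 + 126/65)² = (10006/65)² = 100120036/4225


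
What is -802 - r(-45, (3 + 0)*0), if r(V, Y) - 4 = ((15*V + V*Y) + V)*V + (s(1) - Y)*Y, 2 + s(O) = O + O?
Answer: -33206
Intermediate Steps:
s(O) = -2 + 2*O (s(O) = -2 + (O + O) = -2 + 2*O)
r(V, Y) = 4 - Y**2 + V*(16*V + V*Y) (r(V, Y) = 4 + (((15*V + V*Y) + V)*V + ((-2 + 2*1) - Y)*Y) = 4 + ((16*V + V*Y)*V + ((-2 + 2) - Y)*Y) = 4 + (V*(16*V + V*Y) + (0 - Y)*Y) = 4 + (V*(16*V + V*Y) + (-Y)*Y) = 4 + (V*(16*V + V*Y) - Y**2) = 4 + (-Y**2 + V*(16*V + V*Y)) = 4 - Y**2 + V*(16*V + V*Y))
-802 - r(-45, (3 + 0)*0) = -802 - (4 - ((3 + 0)*0)**2 + 16*(-45)**2 + ((3 + 0)*0)*(-45)**2) = -802 - (4 - (3*0)**2 + 16*2025 + (3*0)*2025) = -802 - (4 - 1*0**2 + 32400 + 0*2025) = -802 - (4 - 1*0 + 32400 + 0) = -802 - (4 + 0 + 32400 + 0) = -802 - 1*32404 = -802 - 32404 = -33206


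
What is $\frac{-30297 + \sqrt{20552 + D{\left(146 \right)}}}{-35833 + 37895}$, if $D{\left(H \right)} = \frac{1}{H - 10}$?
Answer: $- \frac{30297}{2062} + \frac{\sqrt{95032482}}{140216} \approx -14.623$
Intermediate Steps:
$D{\left(H \right)} = \frac{1}{-10 + H}$
$\frac{-30297 + \sqrt{20552 + D{\left(146 \right)}}}{-35833 + 37895} = \frac{-30297 + \sqrt{20552 + \frac{1}{-10 + 146}}}{-35833 + 37895} = \frac{-30297 + \sqrt{20552 + \frac{1}{136}}}{2062} = \left(-30297 + \sqrt{20552 + \frac{1}{136}}\right) \frac{1}{2062} = \left(-30297 + \sqrt{\frac{2795073}{136}}\right) \frac{1}{2062} = \left(-30297 + \frac{\sqrt{95032482}}{68}\right) \frac{1}{2062} = - \frac{30297}{2062} + \frac{\sqrt{95032482}}{140216}$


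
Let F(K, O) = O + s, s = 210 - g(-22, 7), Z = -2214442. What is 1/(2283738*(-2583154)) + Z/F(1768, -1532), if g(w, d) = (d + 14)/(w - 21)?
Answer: 561732229188294733087/335224707913974900 ≈ 1675.7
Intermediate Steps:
g(w, d) = (14 + d)/(-21 + w)
s = 9051/43 (s = 210 - (14 + 7)/(-21 - 22) = 210 - 21/(-43) = 210 - (-1)*21/43 = 210 - 1*(-21/43) = 210 + 21/43 = 9051/43 ≈ 210.49)
F(K, O) = 9051/43 + O (F(K, O) = O + 9051/43 = 9051/43 + O)
1/(2283738*(-2583154)) + Z/F(1768, -1532) = 1/(2283738*(-2583154)) - 2214442/(9051/43 - 1532) = (1/2283738)*(-1/2583154) - 2214442/(-56825/43) = -1/5899246949652 - 2214442*(-43/56825) = -1/5899246949652 + 95221006/56825 = 561732229188294733087/335224707913974900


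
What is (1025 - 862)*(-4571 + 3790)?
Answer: -127303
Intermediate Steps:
(1025 - 862)*(-4571 + 3790) = 163*(-781) = -127303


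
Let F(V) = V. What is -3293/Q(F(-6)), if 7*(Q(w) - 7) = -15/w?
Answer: -46102/103 ≈ -447.59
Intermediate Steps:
Q(w) = 7 - 15/(7*w) (Q(w) = 7 + (-15/w)/7 = 7 - 15/(7*w))
-3293/Q(F(-6)) = -3293/(7 - 15/7/(-6)) = -3293/(7 - 15/7*(-⅙)) = -3293/(7 + 5/14) = -3293/103/14 = -3293*14/103 = -46102/103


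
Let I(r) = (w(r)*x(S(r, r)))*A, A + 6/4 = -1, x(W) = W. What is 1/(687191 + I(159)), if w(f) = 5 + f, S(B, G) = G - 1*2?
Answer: 1/622821 ≈ 1.6056e-6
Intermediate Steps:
S(B, G) = -2 + G (S(B, G) = G - 2 = -2 + G)
A = -5/2 (A = -3/2 - 1 = -5/2 ≈ -2.5000)
I(r) = -5*(-2 + r)*(5 + r)/2 (I(r) = ((5 + r)*(-2 + r))*(-5/2) = ((-2 + r)*(5 + r))*(-5/2) = -5*(-2 + r)*(5 + r)/2)
1/(687191 + I(159)) = 1/(687191 - 5*(-2 + 159)*(5 + 159)/2) = 1/(687191 - 5/2*157*164) = 1/(687191 - 64370) = 1/622821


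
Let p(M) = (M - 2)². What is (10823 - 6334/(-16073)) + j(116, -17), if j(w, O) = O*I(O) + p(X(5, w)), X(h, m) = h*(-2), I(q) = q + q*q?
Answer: 101957373/16073 ≈ 6343.4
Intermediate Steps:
I(q) = q + q²
X(h, m) = -2*h
p(M) = (-2 + M)²
j(w, O) = 144 + O²*(1 + O) (j(w, O) = O*(O*(1 + O)) + (-2 - 2*5)² = O²*(1 + O) + (-2 - 10)² = O²*(1 + O) + (-12)² = O²*(1 + O) + 144 = 144 + O²*(1 + O))
(10823 - 6334/(-16073)) + j(116, -17) = (10823 - 6334/(-16073)) + (144 + (-17)²*(1 - 17)) = (10823 - 6334*(-1)/16073) + (144 + 289*(-16)) = (10823 - 1*(-6334/16073)) + (144 - 4624) = (10823 + 6334/16073) - 4480 = 173964413/16073 - 4480 = 101957373/16073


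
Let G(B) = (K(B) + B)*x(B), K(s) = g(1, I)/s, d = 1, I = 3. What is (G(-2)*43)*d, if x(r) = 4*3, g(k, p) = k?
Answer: -1290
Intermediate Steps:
x(r) = 12
K(s) = 1/s
G(B) = 12*B + 12/B (G(B) = (1/B + B)*12 = (B + 1/B)*12 = 12*B + 12/B)
(G(-2)*43)*d = ((12*(-2) + 12/(-2))*43)*1 = ((-24 + 12*(-1/2))*43)*1 = ((-24 - 6)*43)*1 = -30*43*1 = -1290*1 = -1290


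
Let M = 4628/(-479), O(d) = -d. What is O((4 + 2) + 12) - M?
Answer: -3994/479 ≈ -8.3382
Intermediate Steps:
M = -4628/479 (M = 4628*(-1/479) = -4628/479 ≈ -9.6618)
O((4 + 2) + 12) - M = -((4 + 2) + 12) - 1*(-4628/479) = -(6 + 12) + 4628/479 = -1*18 + 4628/479 = -18 + 4628/479 = -3994/479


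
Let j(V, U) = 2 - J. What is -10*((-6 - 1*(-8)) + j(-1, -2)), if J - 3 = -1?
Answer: -20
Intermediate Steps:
J = 2 (J = 3 - 1 = 2)
j(V, U) = 0 (j(V, U) = 2 - 1*2 = 2 - 2 = 0)
-10*((-6 - 1*(-8)) + j(-1, -2)) = -10*((-6 - 1*(-8)) + 0) = -10*((-6 + 8) + 0) = -10*(2 + 0) = -10*2 = -20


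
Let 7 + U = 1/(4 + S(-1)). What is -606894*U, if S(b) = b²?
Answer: 20634396/5 ≈ 4.1269e+6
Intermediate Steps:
U = -34/5 (U = -7 + 1/(4 + (-1)²) = -7 + 1/(4 + 1) = -7 + 1/5 = -7 + ⅕ = -34/5 ≈ -6.8000)
-606894*U = -606894*(-34/5) = 20634396/5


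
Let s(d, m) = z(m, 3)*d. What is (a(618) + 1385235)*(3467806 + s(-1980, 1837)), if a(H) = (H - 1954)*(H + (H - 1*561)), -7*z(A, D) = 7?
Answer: 1677415994910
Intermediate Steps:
z(A, D) = -1 (z(A, D) = -⅐*7 = -1)
s(d, m) = -d
a(H) = (-1954 + H)*(-561 + 2*H) (a(H) = (-1954 + H)*(H + (H - 561)) = (-1954 + H)*(H + (-561 + H)) = (-1954 + H)*(-561 + 2*H))
(a(618) + 1385235)*(3467806 + s(-1980, 1837)) = ((1096194 - 4469*618 + 2*618²) + 1385235)*(3467806 - 1*(-1980)) = ((1096194 - 2761842 + 2*381924) + 1385235)*(3467806 + 1980) = ((1096194 - 2761842 + 763848) + 1385235)*3469786 = (-901800 + 1385235)*3469786 = 483435*3469786 = 1677415994910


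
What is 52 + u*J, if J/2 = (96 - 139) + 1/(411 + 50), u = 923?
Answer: -36567440/461 ≈ -79322.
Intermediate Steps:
J = -39644/461 (J = 2*((96 - 139) + 1/(411 + 50)) = 2*(-43 + 1/461) = 2*(-19822/461) = -39644/461 ≈ -85.996)
52 + u*J = 52 + 923*(-39644/461) = 52 - 36591412/461 = -36567440/461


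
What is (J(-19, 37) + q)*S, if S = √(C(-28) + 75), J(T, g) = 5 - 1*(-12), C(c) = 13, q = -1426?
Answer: -2818*√22 ≈ -13218.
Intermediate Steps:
J(T, g) = 17 (J(T, g) = 5 + 12 = 17)
S = 2*√22 (S = √(13 + 75) = √88 = 2*√22 ≈ 9.3808)
(J(-19, 37) + q)*S = (17 - 1426)*(2*√22) = -2818*√22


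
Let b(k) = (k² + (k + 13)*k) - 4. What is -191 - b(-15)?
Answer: -442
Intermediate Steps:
b(k) = -4 + k² + k*(13 + k) (b(k) = (k² + (13 + k)*k) - 4 = (k² + k*(13 + k)) - 4 = -4 + k² + k*(13 + k))
-191 - b(-15) = -191 - (-4 + 2*(-15)² + 13*(-15)) = -191 - (-4 + 2*225 - 195) = -191 - (-4 + 450 - 195) = -191 - 1*251 = -191 - 251 = -442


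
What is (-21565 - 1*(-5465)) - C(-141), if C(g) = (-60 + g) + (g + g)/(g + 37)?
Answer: -826889/52 ≈ -15902.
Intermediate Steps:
C(g) = -60 + g + 2*g/(37 + g) (C(g) = (-60 + g) + (2*g)/(37 + g) = (-60 + g) + 2*g/(37 + g) = -60 + g + 2*g/(37 + g))
(-21565 - 1*(-5465)) - C(-141) = (-21565 - 1*(-5465)) - (-2220 + (-141)**2 - 21*(-141))/(37 - 141) = (-21565 + 5465) - (-2220 + 19881 + 2961)/(-104) = -16100 - (-1)*20622/104 = -16100 - 1*(-10311/52) = -16100 + 10311/52 = -826889/52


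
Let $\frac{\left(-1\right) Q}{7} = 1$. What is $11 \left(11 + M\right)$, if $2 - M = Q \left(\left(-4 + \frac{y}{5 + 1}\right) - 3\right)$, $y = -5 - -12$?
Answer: $- \frac{1837}{6} \approx -306.17$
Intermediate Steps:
$Q = -7$ ($Q = \left(-7\right) 1 = -7$)
$y = 7$ ($y = -5 + 12 = 7$)
$M = - \frac{233}{6}$ ($M = 2 - - 7 \left(\left(-4 + \frac{1}{5 + 1} \cdot 7\right) - 3\right) = 2 - - 7 \left(\left(-4 + \frac{1}{6} \cdot 7\right) - 3\right) = 2 - - 7 \left(\left(-4 + \frac{7}{6}\right) - 3\right) = 2 - - 7 \left(- \frac{17}{6} - 3\right) = 2 - \left(-7\right) \left(- \frac{35}{6}\right) = 2 - \frac{245}{6} = - \frac{233}{6} \approx -38.833$)
$11 \left(11 + M\right) = 11 \left(11 - \frac{233}{6}\right) = 11 \left(- \frac{167}{6}\right) = - \frac{1837}{6}$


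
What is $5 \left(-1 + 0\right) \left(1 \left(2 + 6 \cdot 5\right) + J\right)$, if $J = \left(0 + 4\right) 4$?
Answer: $-240$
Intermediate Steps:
$J = 16$ ($J = 4 \cdot 4 = 16$)
$5 \left(-1 + 0\right) \left(1 \left(2 + 6 \cdot 5\right) + J\right) = 5 \left(-1 + 0\right) \left(1 \left(2 + 6 \cdot 5\right) + 16\right) = 5 \left(-1\right) \left(1 \left(2 + 30\right) + 16\right) = - 5 \left(1 \cdot 32 + 16\right) = - 5 \left(32 + 16\right) = \left(-5\right) 48 = -240$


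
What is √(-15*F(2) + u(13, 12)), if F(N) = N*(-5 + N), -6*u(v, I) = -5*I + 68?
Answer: √798/3 ≈ 9.4163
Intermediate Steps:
u(v, I) = -34/3 + 5*I/6 (u(v, I) = -(-5*I + 68)/6 = -(68 - 5*I)/6 = -34/3 + 5*I/6)
√(-15*F(2) + u(13, 12)) = √(-30*(-5 + 2) + (-34/3 + (⅚)*12)) = √(-30*(-3) + (-34/3 + 10)) = √(-15*(-6) - 4/3) = √(90 - 4/3) = √(266/3) = √798/3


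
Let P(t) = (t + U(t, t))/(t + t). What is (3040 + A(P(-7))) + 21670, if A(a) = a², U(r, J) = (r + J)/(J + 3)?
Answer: 395361/16 ≈ 24710.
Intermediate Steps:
U(r, J) = (J + r)/(3 + J)
P(t) = (t + 2*t/(3 + t))/(2*t) (P(t) = (t + (t + t)/(3 + t))/(t + t) = (t + (2*t)/(3 + t))/((2*t)) = (t + 2*t/(3 + t))*(1/(2*t)) = (t + 2*t/(3 + t))/(2*t))
(3040 + A(P(-7))) + 21670 = (3040 + ((5 - 7)/(2*(3 - 7)))²) + 21670 = (3040 + ((½)*(-2)/(-4))²) + 21670 = (3040 + ((½)*(-¼)*(-2))²) + 21670 = (3040 + (¼)²) + 21670 = (3040 + 1/16) + 21670 = 48641/16 + 21670 = 395361/16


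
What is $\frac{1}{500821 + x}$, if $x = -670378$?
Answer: $- \frac{1}{169557} \approx -5.8977 \cdot 10^{-6}$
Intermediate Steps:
$\frac{1}{500821 + x} = \frac{1}{500821 - 670378} = \frac{1}{-169557} = - \frac{1}{169557}$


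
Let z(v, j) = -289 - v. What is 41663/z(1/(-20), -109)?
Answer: -833260/5779 ≈ -144.19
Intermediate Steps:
41663/z(1/(-20), -109) = 41663/(-289 - 1/(-20)) = 41663/(-289 - 1*(-1/20)) = 41663/(-289 + 1/20) = 41663/(-5779/20) = 41663*(-20/5779) = -833260/5779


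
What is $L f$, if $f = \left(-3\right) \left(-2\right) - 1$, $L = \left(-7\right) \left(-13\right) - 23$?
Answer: $340$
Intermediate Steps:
$L = 68$ ($L = 91 - 23 = 68$)
$f = 5$ ($f = 6 - 1 = 5$)
$L f = 68 \cdot 5 = 340$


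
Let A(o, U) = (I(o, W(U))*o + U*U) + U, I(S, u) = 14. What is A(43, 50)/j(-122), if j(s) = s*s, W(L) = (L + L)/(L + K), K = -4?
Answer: 788/3721 ≈ 0.21177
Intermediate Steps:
W(L) = 2*L/(-4 + L) (W(L) = (L + L)/(L - 4) = (2*L)/(-4 + L) = 2*L/(-4 + L))
A(o, U) = U + U² + 14*o (A(o, U) = (14*o + U*U) + U = (14*o + U²) + U = (U² + 14*o) + U = U + U² + 14*o)
j(s) = s²
A(43, 50)/j(-122) = (50 + 50² + 14*43)/((-122)²) = (50 + 2500 + 602)/14884 = 3152*(1/14884) = 788/3721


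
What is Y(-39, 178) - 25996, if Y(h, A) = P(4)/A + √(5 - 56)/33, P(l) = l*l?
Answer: -2313636/89 + I*√51/33 ≈ -25996.0 + 0.21641*I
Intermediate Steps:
P(l) = l²
Y(h, A) = 16/A + I*√51/33 (Y(h, A) = 4²/A + √(5 - 56)/33 = 16/A + √(-51)*(1/33) = 16/A + (I*√51)*(1/33) = 16/A + I*√51/33)
Y(-39, 178) - 25996 = (16/178 + I*√51/33) - 25996 = (16*(1/178) + I*√51/33) - 25996 = (8/89 + I*√51/33) - 25996 = -2313636/89 + I*√51/33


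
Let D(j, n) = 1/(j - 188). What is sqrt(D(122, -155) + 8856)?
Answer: 29*sqrt(45870)/66 ≈ 94.106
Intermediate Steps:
D(j, n) = 1/(-188 + j)
sqrt(D(122, -155) + 8856) = sqrt(1/(-188 + 122) + 8856) = sqrt(1/(-66) + 8856) = sqrt(-1/66 + 8856) = sqrt(584495/66) = 29*sqrt(45870)/66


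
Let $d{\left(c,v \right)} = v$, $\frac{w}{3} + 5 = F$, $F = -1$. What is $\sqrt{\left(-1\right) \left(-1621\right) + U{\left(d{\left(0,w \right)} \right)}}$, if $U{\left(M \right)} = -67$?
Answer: $\sqrt{1554} \approx 39.421$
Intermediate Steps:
$w = -18$ ($w = -15 + 3 \left(-1\right) = -15 - 3 = -18$)
$\sqrt{\left(-1\right) \left(-1621\right) + U{\left(d{\left(0,w \right)} \right)}} = \sqrt{\left(-1\right) \left(-1621\right) - 67} = \sqrt{1621 - 67} = \sqrt{1554}$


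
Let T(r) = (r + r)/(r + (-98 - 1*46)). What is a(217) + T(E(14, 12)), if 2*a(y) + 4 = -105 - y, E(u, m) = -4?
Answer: -6029/37 ≈ -162.95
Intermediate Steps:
a(y) = -109/2 - y/2 (a(y) = -2 + (-105 - y)/2 = -2 + (-105/2 - y/2) = -109/2 - y/2)
T(r) = 2*r/(-144 + r) (T(r) = (2*r)/(r + (-98 - 46)) = (2*r)/(r - 144) = (2*r)/(-144 + r) = 2*r/(-144 + r))
a(217) + T(E(14, 12)) = (-109/2 - ½*217) + 2*(-4)/(-144 - 4) = (-109/2 - 217/2) + 2*(-4)/(-148) = -163 + 2*(-4)*(-1/148) = -163 + 2/37 = -6029/37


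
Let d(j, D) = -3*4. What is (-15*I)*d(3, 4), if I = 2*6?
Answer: 2160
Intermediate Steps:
I = 12
d(j, D) = -12
(-15*I)*d(3, 4) = -15*12*(-12) = -180*(-12) = 2160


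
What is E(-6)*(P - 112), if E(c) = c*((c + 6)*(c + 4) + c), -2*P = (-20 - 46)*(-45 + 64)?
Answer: 18540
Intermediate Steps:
P = 627 (P = -(-20 - 46)*(-45 + 64)/2 = -(-33)*19 = -½*(-1254) = 627)
E(c) = c*(c + (4 + c)*(6 + c)) (E(c) = c*((6 + c)*(4 + c) + c) = c*((4 + c)*(6 + c) + c) = c*(c + (4 + c)*(6 + c)))
E(-6)*(P - 112) = (-6*(24 + (-6)² + 11*(-6)))*(627 - 112) = -6*(24 + 36 - 66)*515 = -6*(-6)*515 = 36*515 = 18540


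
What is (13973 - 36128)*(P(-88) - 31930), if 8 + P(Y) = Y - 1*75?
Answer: 711197655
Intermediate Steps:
P(Y) = -83 + Y (P(Y) = -8 + (Y - 1*75) = -8 + (Y - 75) = -8 + (-75 + Y) = -83 + Y)
(13973 - 36128)*(P(-88) - 31930) = (13973 - 36128)*((-83 - 88) - 31930) = -22155*(-171 - 31930) = -22155*(-32101) = 711197655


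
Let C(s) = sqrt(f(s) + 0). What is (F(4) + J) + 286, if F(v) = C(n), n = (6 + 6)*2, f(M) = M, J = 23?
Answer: 309 + 2*sqrt(6) ≈ 313.90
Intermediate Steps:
n = 24 (n = 12*2 = 24)
C(s) = sqrt(s) (C(s) = sqrt(s + 0) = sqrt(s))
F(v) = 2*sqrt(6) (F(v) = sqrt(24) = 2*sqrt(6))
(F(4) + J) + 286 = (2*sqrt(6) + 23) + 286 = (23 + 2*sqrt(6)) + 286 = 309 + 2*sqrt(6)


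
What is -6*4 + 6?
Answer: -18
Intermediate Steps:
-6*4 + 6 = -24 + 6 = -18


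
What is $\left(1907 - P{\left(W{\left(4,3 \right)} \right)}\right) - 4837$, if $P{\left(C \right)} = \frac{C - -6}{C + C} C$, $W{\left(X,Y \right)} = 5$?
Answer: $- \frac{5871}{2} \approx -2935.5$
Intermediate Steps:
$P{\left(C \right)} = 3 + \frac{C}{2}$ ($P{\left(C \right)} = \frac{C + 6}{2 C} C = \left(6 + C\right) \frac{1}{2 C} C = \frac{6 + C}{2 C} C = 3 + \frac{C}{2}$)
$\left(1907 - P{\left(W{\left(4,3 \right)} \right)}\right) - 4837 = \left(1907 - \left(3 + \frac{1}{2} \cdot 5\right)\right) - 4837 = \left(1907 - \left(3 + \frac{5}{2}\right)\right) - 4837 = \left(1907 - \frac{11}{2}\right) - 4837 = \frac{3803}{2} - 4837 = - \frac{5871}{2}$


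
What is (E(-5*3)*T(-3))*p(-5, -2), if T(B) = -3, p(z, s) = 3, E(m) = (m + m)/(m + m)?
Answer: -9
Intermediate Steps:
E(m) = 1 (E(m) = (2*m)/((2*m)) = (2*m)*(1/(2*m)) = 1)
(E(-5*3)*T(-3))*p(-5, -2) = (1*(-3))*3 = -3*3 = -9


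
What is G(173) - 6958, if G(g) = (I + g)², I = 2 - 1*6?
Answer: 21603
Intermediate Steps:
I = -4 (I = 2 - 6 = -4)
G(g) = (-4 + g)²
G(173) - 6958 = (-4 + 173)² - 6958 = 169² - 6958 = 28561 - 6958 = 21603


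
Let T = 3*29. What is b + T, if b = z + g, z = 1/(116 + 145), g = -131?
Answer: -11483/261 ≈ -43.996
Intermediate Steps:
z = 1/261 ≈ 0.0038314
b = -34190/261 (b = 1/261 - 131 = -34190/261 ≈ -131.00)
T = 87
b + T = -34190/261 + 87 = -11483/261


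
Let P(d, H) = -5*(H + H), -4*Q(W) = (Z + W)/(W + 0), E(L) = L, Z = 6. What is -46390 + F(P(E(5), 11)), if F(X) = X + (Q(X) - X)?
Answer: -2551463/55 ≈ -46390.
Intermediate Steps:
Q(W) = -(6 + W)/(4*W) (Q(W) = -(6 + W)/(4*(W + 0)) = -(6 + W)/(4*W))
P(d, H) = -10*H
F(X) = (-6 - X)/(4*X) (F(X) = X + ((-6 - X)/(4*X) - X) = X + (-X + (-6 - X)/(4*X)) = (-6 - X)/(4*X))
-46390 + F(P(E(5), 11)) = -46390 + (-6 - (-10)*11)/(4*((-10*11))) = -46390 + (¼)*(-6 - 1*(-110))/(-110) = -46390 + (¼)*(-1/110)*(-6 + 110) = -46390 + (¼)*(-1/110)*104 = -46390 - 13/55 = -2551463/55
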